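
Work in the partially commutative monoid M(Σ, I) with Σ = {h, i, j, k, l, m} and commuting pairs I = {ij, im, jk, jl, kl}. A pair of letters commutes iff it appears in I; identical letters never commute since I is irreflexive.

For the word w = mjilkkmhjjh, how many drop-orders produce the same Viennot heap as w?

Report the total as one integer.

27

drop 0:m onto floor
drop 1:j onto {0:m}
drop 2:i onto floor
drop 3:l onto {0:m, 2:i}
drop 4:k onto {0:m, 2:i}
drop 5:k onto {4:k}
drop 6:m onto {1:j, 3:l, 5:k}
drop 7:h onto {6:m}
drop 8:j onto {7:h}
drop 9:j onto {8:j}
drop 10:h onto {9:j}
ground layer = {0:m, 2:i}
drop-orders for the pieces not yet dropped (sum over which currently-grounded one goes next):
  1 to go: {10} 1
  2 to go: {9,10} 1
  3 to go: {8,9,10} 1
  4 to go: {7,8,9,10} 1
  5 to go: {6,7,8,9,10} 1
  6 to go: {1,6,7,8,9,10} 1  {3,6,7,8,9,10} 1  {5,6,7,8,9,10} 1
  7 to go: {1,3,6,7,8,9,10} 2  {1,5,6,7,8,9,10} 2  {3,5,6,7,8,9,10} 2  {4,5,6,7,8,9,10} 1
  8 to go: {1,3,5,6,7,8,9,10} 6  {1,4,5,6,7,8,9,10} 3  {3,4,5,6,7,8,9,10} 3
  9 to go: {1,3,4,5,6,7,8,9,10} 12  {2,3,4,5,6,7,8,9,10} 3
  if 0:m drops first: 15 orders
  if 2:i drops first: 12 orders
heap linearizations: 27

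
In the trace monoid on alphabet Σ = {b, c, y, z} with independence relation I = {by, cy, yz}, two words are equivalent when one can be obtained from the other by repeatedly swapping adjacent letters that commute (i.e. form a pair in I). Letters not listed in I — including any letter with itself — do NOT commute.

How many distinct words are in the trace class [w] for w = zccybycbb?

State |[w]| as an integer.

36

#0=z has no predecessor
#1=c depends on [0:z]
#2=c depends on [1:c]
#3=y has no predecessor
#4=b depends on [2:c]
#5=y depends on [3:y]
#6=c depends on [4:b]
#7=b depends on [6:c]
#8=b depends on [7:b]
sources: [0:z, 3:y]
N(rest) = Σ N(rest − s) over sources s of rest; N(one piece) = 1:
  size 1 → [5]=1  [8]=1
  size 2 → [3,5]=1  [5,8]=2  [7,8]=1
  size 3 → [3,5,8]=3  [5,7,8]=3  [6,7,8]=1
  size 4 → [3,5,7,8]=6  [4,6,7,8]=1  [5,6,7,8]=4
  size 5 → [2,4,6,7,8]=1  [3,5,6,7,8]=10  [4,5,6,7,8]=5
  size 6 → [1,2,4,6,7,8]=1  [2,4,5,6,7,8]=6  [3,4,5,6,7,8]=15
  size 7 → [0,1,2,4,6,7,8]=1  [1,2,4,5,6,7,8]=7  [2,3,4,5,6,7,8]=21
  first=0(z) contributes 28
  first=3(y) contributes 8
|[w]| = 36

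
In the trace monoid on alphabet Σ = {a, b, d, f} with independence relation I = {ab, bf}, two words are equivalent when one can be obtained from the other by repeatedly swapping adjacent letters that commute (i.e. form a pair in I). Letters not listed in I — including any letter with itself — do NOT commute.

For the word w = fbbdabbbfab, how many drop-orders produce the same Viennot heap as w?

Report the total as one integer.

drop 0:f onto floor
drop 1:b onto floor
drop 2:b onto {1:b}
drop 3:d onto {0:f, 2:b}
drop 4:a onto {3:d}
drop 5:b onto {3:d}
drop 6:b onto {5:b}
drop 7:b onto {6:b}
drop 8:f onto {4:a}
drop 9:a onto {8:f}
drop 10:b onto {7:b}
ground layer = {0:f, 1:b}
drop-orders for the pieces not yet dropped (sum over which currently-grounded one goes next):
  1 to go: {9} 1  {10} 1
  2 to go: {7,10} 1  {8,9} 1  {9,10} 2
  3 to go: {4,8,9} 1  {6,7,10} 1  {7,9,10} 3  {8,9,10} 3
  4 to go: {4,8,9,10} 4  {5,6,7,10} 1  {6,7,9,10} 4  {7,8,9,10} 6
  5 to go: {4,7,8,9,10} 10  {5,6,7,9,10} 5  {6,7,8,9,10} 10
  6 to go: {4,6,7,8,9,10} 20  {5,6,7,8,9,10} 15
  7 to go: {4,5,6,7,8,9,10} 35
  8 to go: {3,4,5,6,7,8,9,10} 35
  9 to go: {0,3,4,5,6,7,8,9,10} 35  {2,3,4,5,6,7,8,9,10} 35
  if 0:f drops first: 35 orders
  if 1:b drops first: 70 orders
heap linearizations: 105

105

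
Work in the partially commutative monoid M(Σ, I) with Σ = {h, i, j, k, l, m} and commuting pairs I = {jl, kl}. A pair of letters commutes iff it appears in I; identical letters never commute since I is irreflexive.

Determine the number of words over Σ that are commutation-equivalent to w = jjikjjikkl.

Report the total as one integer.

3

#0=j has no predecessor
#1=j depends on [0:j]
#2=i depends on [1:j]
#3=k depends on [2:i]
#4=j depends on [3:k]
#5=j depends on [4:j]
#6=i depends on [5:j]
#7=k depends on [6:i]
#8=k depends on [7:k]
#9=l depends on [6:i]
sources: [0:j]
N(rest) = Σ N(rest − s) over sources s of rest; N(one piece) = 1:
  size 1 → [8]=1  [9]=1
  size 2 → [7,8]=1  [8,9]=2
  size 3 → [7,8,9]=3
  size 4 → [6,7,8,9]=3
  size 5 → [5,6,7,8,9]=3
  size 6 → [4,5,6,7,8,9]=3
  size 7 → [3,4,5,6,7,8,9]=3
  size 8 → [2,3,4,5,6,7,8,9]=3
  first=0(j) contributes 3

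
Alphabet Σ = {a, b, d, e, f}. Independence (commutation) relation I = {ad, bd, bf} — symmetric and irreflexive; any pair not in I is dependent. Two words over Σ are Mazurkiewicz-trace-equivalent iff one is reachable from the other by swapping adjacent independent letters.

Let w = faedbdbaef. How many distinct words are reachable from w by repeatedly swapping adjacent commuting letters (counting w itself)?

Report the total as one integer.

#0=f has no predecessor
#1=a depends on [0:f]
#2=e depends on [1:a]
#3=d depends on [2:e]
#4=b depends on [2:e]
#5=d depends on [3:d]
#6=b depends on [4:b]
#7=a depends on [6:b]
#8=e depends on [5:d, 7:a]
#9=f depends on [8:e]
sources: [0:f]
N(rest) = Σ N(rest − s) over sources s of rest; N(one piece) = 1:
  size 1 → [9]=1
  size 2 → [8,9]=1
  size 3 → [5,8,9]=1  [7,8,9]=1
  size 4 → [3,5,8,9]=1  [5,7,8,9]=2  [6,7,8,9]=1
  size 5 → [3,5,7,8,9]=3  [4,6,7,8,9]=1  [5,6,7,8,9]=3
  size 6 → [3,5,6,7,8,9]=6  [4,5,6,7,8,9]=4
  size 7 → [3,4,5,6,7,8,9]=10
  size 8 → [2,3,4,5,6,7,8,9]=10
  first=0(f) contributes 10

10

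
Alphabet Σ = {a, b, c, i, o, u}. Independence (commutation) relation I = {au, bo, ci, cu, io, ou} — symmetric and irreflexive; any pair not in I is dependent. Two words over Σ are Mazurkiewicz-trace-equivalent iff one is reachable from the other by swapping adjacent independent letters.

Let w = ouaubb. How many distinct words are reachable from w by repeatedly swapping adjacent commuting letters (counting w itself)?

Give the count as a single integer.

0(o) covers ∅
1(u) covers ∅
2(a) covers 0:o
3(u) covers 1:u
4(b) covers 2:a, 3:u
5(b) covers 4:b
floor of heap: 0:o, 1:u
completions by unplaced set U, small U first (add the entries for U minus each lowest piece of U):
  |U|=1: {5}:1
  |U|=2: {4,5}:1
  |U|=3: {2,4,5}:1  {3,4,5}:1
  |U|=4: {0,2,4,5}:1  {1,3,4,5}:1  {2,3,4,5}:2
  start at 0(o): 3
  start at 1(u): 3
sum over floor = 6

6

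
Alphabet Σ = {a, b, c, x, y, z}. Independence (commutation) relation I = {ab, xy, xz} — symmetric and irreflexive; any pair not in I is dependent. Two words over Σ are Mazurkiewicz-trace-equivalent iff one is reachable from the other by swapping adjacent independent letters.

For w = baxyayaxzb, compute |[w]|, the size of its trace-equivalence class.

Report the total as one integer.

8

#0=b has no predecessor
#1=a has no predecessor
#2=x depends on [0:b, 1:a]
#3=y depends on [0:b, 1:a]
#4=a depends on [2:x, 3:y]
#5=y depends on [4:a]
#6=a depends on [5:y]
#7=x depends on [6:a]
#8=z depends on [6:a]
#9=b depends on [7:x, 8:z]
sources: [0:b, 1:a]
N(rest) = Σ N(rest − s) over sources s of rest; N(one piece) = 1:
  size 1 → [9]=1
  size 2 → [7,9]=1  [8,9]=1
  size 3 → [7,8,9]=2
  size 4 → [6,7,8,9]=2
  size 5 → [5,6,7,8,9]=2
  size 6 → [4,5,6,7,8,9]=2
  size 7 → [2,4,5,6,7,8,9]=2  [3,4,5,6,7,8,9]=2
  size 8 → [2,3,4,5,6,7,8,9]=4
  first=0(b) contributes 4
  first=1(a) contributes 4
|[w]| = 8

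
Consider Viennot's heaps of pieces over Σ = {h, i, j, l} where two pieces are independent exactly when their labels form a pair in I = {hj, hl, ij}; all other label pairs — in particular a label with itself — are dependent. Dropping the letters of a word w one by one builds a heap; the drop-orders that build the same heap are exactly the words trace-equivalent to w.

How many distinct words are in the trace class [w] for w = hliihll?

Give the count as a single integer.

drop 0:h onto floor
drop 1:l onto floor
drop 2:i onto {0:h, 1:l}
drop 3:i onto {2:i}
drop 4:h onto {3:i}
drop 5:l onto {3:i}
drop 6:l onto {5:l}
ground layer = {0:h, 1:l}
drop-orders for the pieces not yet dropped (sum over which currently-grounded one goes next):
  1 to go: {4} 1  {6} 1
  2 to go: {4,6} 2  {5,6} 1
  3 to go: {4,5,6} 3
  4 to go: {3,4,5,6} 3
  5 to go: {2,3,4,5,6} 3
  if 0:h drops first: 3 orders
  if 1:l drops first: 3 orders
heap linearizations: 6

6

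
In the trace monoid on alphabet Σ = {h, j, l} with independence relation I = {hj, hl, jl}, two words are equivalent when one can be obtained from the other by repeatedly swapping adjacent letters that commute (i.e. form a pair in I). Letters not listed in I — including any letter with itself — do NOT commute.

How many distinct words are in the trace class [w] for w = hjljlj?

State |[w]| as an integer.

60

#0=h has no predecessor
#1=j has no predecessor
#2=l has no predecessor
#3=j depends on [1:j]
#4=l depends on [2:l]
#5=j depends on [3:j]
sources: [0:h, 1:j, 2:l]
N(rest) = Σ N(rest − s) over sources s of rest; N(one piece) = 1:
  size 1 → [0]=1  [4]=1  [5]=1
  size 2 → [0,4]=2  [0,5]=2  [2,4]=1  [3,5]=1  [4,5]=2
  size 3 → [0,2,4]=3  [0,3,5]=3  [0,4,5]=6  [1,3,5]=1  [2,4,5]=3  [3,4,5]=3
  size 4 → [0,1,3,5]=4  [0,2,4,5]=12  [0,3,4,5]=12  [1,3,4,5]=4  [2,3,4,5]=6
  first=0(h) contributes 10
  first=1(j) contributes 30
  first=2(l) contributes 20
|[w]| = 60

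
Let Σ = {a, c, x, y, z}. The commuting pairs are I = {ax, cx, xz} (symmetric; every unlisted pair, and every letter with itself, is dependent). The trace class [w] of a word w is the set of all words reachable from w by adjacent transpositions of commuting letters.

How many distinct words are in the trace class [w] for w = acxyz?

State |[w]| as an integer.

3

0(a) covers ∅
1(c) covers 0:a
2(x) covers ∅
3(y) covers 1:c, 2:x
4(z) covers 3:y
floor of heap: 0:a, 2:x
completions by unplaced set U, small U first (add the entries for U minus each lowest piece of U):
  |U|=1: {4}:1
  |U|=2: {3,4}:1
  |U|=3: {1,3,4}:1  {2,3,4}:1
  start at 0(a): 2
  start at 2(x): 1
sum over floor = 3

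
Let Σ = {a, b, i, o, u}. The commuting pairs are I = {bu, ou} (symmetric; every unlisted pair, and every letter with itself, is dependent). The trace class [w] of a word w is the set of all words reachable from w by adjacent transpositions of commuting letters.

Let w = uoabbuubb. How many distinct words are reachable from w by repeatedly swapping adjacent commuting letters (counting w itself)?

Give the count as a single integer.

#0=u has no predecessor
#1=o has no predecessor
#2=a depends on [0:u, 1:o]
#3=b depends on [2:a]
#4=b depends on [3:b]
#5=u depends on [2:a]
#6=u depends on [5:u]
#7=b depends on [4:b]
#8=b depends on [7:b]
sources: [0:u, 1:o]
N(rest) = Σ N(rest − s) over sources s of rest; N(one piece) = 1:
  size 1 → [6]=1  [8]=1
  size 2 → [5,6]=1  [6,8]=2  [7,8]=1
  size 3 → [4,7,8]=1  [5,6,8]=3  [6,7,8]=3
  size 4 → [3,4,7,8]=1  [4,6,7,8]=4  [5,6,7,8]=6
  size 5 → [3,4,6,7,8]=5  [4,5,6,7,8]=10
  size 6 → [3,4,5,6,7,8]=15
  size 7 → [2,3,4,5,6,7,8]=15
  first=0(u) contributes 15
  first=1(o) contributes 15
|[w]| = 30

30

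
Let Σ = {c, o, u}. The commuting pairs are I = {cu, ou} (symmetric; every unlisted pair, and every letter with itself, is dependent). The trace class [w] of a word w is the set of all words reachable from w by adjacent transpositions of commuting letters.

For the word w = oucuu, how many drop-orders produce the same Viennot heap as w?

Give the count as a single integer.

10

#0=o has no predecessor
#1=u has no predecessor
#2=c depends on [0:o]
#3=u depends on [1:u]
#4=u depends on [3:u]
sources: [0:o, 1:u]
N(rest) = Σ N(rest − s) over sources s of rest; N(one piece) = 1:
  size 1 → [2]=1  [4]=1
  size 2 → [0,2]=1  [2,4]=2  [3,4]=1
  size 3 → [0,2,4]=3  [1,3,4]=1  [2,3,4]=3
  first=0(o) contributes 4
  first=1(u) contributes 6
|[w]| = 10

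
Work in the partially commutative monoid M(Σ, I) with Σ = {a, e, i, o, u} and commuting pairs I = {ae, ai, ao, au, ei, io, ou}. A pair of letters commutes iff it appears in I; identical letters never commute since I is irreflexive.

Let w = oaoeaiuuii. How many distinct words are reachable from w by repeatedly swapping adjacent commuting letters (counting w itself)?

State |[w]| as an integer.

180

0(o) covers ∅
1(a) covers ∅
2(o) covers 0:o
3(e) covers 2:o
4(a) covers 1:a
5(i) covers ∅
6(u) covers 3:e, 5:i
7(u) covers 6:u
8(i) covers 7:u
9(i) covers 8:i
floor of heap: 0:o, 1:a, 5:i
completions by unplaced set U, small U first (add the entries for U minus each lowest piece of U):
  |U|=1: {4}:1  {9}:1
  |U|=2: {1,4}:1  {4,9}:2  {8,9}:1
  |U|=3: {1,4,9}:3  {4,8,9}:3  {7,8,9}:1
  |U|=4: {1,4,8,9}:6  {4,7,8,9}:4  {6,7,8,9}:1
  |U|=5: {1,4,7,8,9}:10  {3,6,7,8,9}:1  {4,6,7,8,9}:5  {5,6,7,8,9}:1
  |U|=6: {1,4,6,7,8,9}:15  {2,3,6,7,8,9}:1  {3,4,6,7,8,9}:6  {3,5,6,7,8,9}:2  {4,5,6,7,8,9}:6
  |U|=7: {0,2,3,6,7,8,9}:1  {1,3,4,6,7,8,9}:21  {1,4,5,6,7,8,9}:21  {2,3,4,6,7,8,9}:7  {2,3,5,6,7,8,9}:3  {3,4,5,6,7,8,9}:14
  |U|=8: {0,2,3,4,6,7,8,9}:8  {0,2,3,5,6,7,8,9}:4  {1,2,3,4,6,7,8,9}:28  {1,3,4,5,6,7,8,9}:56  {2,3,4,5,6,7,8,9}:24
  start at 0(o): 108
  start at 1(a): 36
  start at 5(i): 36
sum over floor = 180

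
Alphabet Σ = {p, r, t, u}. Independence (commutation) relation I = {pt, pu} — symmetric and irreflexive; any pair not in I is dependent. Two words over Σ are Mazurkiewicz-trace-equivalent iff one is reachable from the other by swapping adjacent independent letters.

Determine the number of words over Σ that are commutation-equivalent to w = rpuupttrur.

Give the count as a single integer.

15

piece 0:r — minimal
piece 1:p rests on {0:r}
piece 2:u rests on {0:r}
piece 3:u rests on {2:u}
piece 4:p rests on {1:p}
piece 5:t rests on {3:u}
piece 6:t rests on {5:t}
piece 7:r rests on {4:p, 6:t}
piece 8:u rests on {7:r}
piece 9:r rests on {8:u}
minimal pieces: {0:r}
ways to finish when only these pieces remain (= sum over removing one remaining piece with nothing left below it):
  1 left: {9}→1
  2 left: {8,9}→1
  3 left: {7,8,9}→1
  4 left: {4,7,8,9}→1  {6,7,8,9}→1
  5 left: {1,4,7,8,9}→1  {4,6,7,8,9}→2  {5,6,7,8,9}→1
  6 left: {1,4,6,7,8,9}→3  {3,5,6,7,8,9}→1  {4,5,6,7,8,9}→3
  7 left: {1,4,5,6,7,8,9}→6  {2,3,5,6,7,8,9}→1  {3,4,5,6,7,8,9}→4
  8 left: {1,3,4,5,6,7,8,9}→10  {2,3,4,5,6,7,8,9}→5
  placing 0:r first → 15 extensions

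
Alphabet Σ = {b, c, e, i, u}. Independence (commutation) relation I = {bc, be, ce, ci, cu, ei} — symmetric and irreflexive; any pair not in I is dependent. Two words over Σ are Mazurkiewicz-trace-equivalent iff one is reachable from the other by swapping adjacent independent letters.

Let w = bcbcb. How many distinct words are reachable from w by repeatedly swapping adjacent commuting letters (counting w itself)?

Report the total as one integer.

10

drop 0:b onto floor
drop 1:c onto floor
drop 2:b onto {0:b}
drop 3:c onto {1:c}
drop 4:b onto {2:b}
ground layer = {0:b, 1:c}
drop-orders for the pieces not yet dropped (sum over which currently-grounded one goes next):
  1 to go: {3} 1  {4} 1
  2 to go: {1,3} 1  {2,4} 1  {3,4} 2
  3 to go: {0,2,4} 1  {1,3,4} 3  {2,3,4} 3
  if 0:b drops first: 6 orders
  if 1:c drops first: 4 orders
heap linearizations: 10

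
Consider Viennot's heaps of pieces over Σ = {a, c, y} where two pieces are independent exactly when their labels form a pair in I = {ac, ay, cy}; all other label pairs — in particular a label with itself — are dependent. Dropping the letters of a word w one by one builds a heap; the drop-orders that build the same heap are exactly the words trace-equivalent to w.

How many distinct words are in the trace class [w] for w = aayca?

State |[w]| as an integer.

20

piece 0:a — minimal
piece 1:a rests on {0:a}
piece 2:y — minimal
piece 3:c — minimal
piece 4:a rests on {1:a}
minimal pieces: {0:a, 2:y, 3:c}
ways to finish when only these pieces remain (= sum over removing one remaining piece with nothing left below it):
  1 left: {2}→1  {3}→1  {4}→1
  2 left: {1,4}→1  {2,3}→2  {2,4}→2  {3,4}→2
  3 left: {0,1,4}→1  {1,2,4}→3  {1,3,4}→3  {2,3,4}→6
  placing 0:a first → 12 extensions
  placing 2:y first → 4 extensions
  placing 3:c first → 4 extensions
total linear extensions = 20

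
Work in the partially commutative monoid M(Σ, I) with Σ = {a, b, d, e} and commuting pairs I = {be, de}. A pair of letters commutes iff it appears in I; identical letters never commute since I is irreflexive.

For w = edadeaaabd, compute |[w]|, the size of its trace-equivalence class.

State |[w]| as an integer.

drop 0:e onto floor
drop 1:d onto floor
drop 2:a onto {0:e, 1:d}
drop 3:d onto {2:a}
drop 4:e onto {2:a}
drop 5:a onto {3:d, 4:e}
drop 6:a onto {5:a}
drop 7:a onto {6:a}
drop 8:b onto {7:a}
drop 9:d onto {8:b}
ground layer = {0:e, 1:d}
drop-orders for the pieces not yet dropped (sum over which currently-grounded one goes next):
  1 to go: {9} 1
  2 to go: {8,9} 1
  3 to go: {7,8,9} 1
  4 to go: {6,7,8,9} 1
  5 to go: {5,6,7,8,9} 1
  6 to go: {3,5,6,7,8,9} 1  {4,5,6,7,8,9} 1
  7 to go: {3,4,5,6,7,8,9} 2
  8 to go: {2,3,4,5,6,7,8,9} 2
  if 0:e drops first: 2 orders
  if 1:d drops first: 2 orders
heap linearizations: 4

4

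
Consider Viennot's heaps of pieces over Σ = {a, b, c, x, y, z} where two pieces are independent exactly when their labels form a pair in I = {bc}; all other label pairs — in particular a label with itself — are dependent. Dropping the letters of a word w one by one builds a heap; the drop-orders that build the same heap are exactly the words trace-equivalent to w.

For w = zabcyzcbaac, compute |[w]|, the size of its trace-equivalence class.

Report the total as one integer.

#0=z has no predecessor
#1=a depends on [0:z]
#2=b depends on [1:a]
#3=c depends on [1:a]
#4=y depends on [2:b, 3:c]
#5=z depends on [4:y]
#6=c depends on [5:z]
#7=b depends on [5:z]
#8=a depends on [6:c, 7:b]
#9=a depends on [8:a]
#10=c depends on [9:a]
sources: [0:z]
N(rest) = Σ N(rest − s) over sources s of rest; N(one piece) = 1:
  size 1 → [10]=1
  size 2 → [9,10]=1
  size 3 → [8,9,10]=1
  size 4 → [6,8,9,10]=1  [7,8,9,10]=1
  size 5 → [6,7,8,9,10]=2
  size 6 → [5,6,7,8,9,10]=2
  size 7 → [4,5,6,7,8,9,10]=2
  size 8 → [2,4,5,6,7,8,9,10]=2  [3,4,5,6,7,8,9,10]=2
  size 9 → [2,3,4,5,6,7,8,9,10]=4
  first=0(z) contributes 4

4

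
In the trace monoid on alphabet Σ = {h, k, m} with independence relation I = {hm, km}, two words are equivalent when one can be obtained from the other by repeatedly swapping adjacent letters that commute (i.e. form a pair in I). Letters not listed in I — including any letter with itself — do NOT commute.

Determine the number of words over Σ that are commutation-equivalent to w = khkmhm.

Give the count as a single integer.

15

#0=k has no predecessor
#1=h depends on [0:k]
#2=k depends on [1:h]
#3=m has no predecessor
#4=h depends on [2:k]
#5=m depends on [3:m]
sources: [0:k, 3:m]
N(rest) = Σ N(rest − s) over sources s of rest; N(one piece) = 1:
  size 1 → [4]=1  [5]=1
  size 2 → [2,4]=1  [3,5]=1  [4,5]=2
  size 3 → [1,2,4]=1  [2,4,5]=3  [3,4,5]=3
  size 4 → [0,1,2,4]=1  [1,2,4,5]=4  [2,3,4,5]=6
  first=0(k) contributes 10
  first=3(m) contributes 5
|[w]| = 15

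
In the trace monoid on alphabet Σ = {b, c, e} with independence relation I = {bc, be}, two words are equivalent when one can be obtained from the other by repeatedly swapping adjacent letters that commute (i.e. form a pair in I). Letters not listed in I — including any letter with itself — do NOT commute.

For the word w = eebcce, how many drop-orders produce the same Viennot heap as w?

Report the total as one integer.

piece 0:e — minimal
piece 1:e rests on {0:e}
piece 2:b — minimal
piece 3:c rests on {1:e}
piece 4:c rests on {3:c}
piece 5:e rests on {4:c}
minimal pieces: {0:e, 2:b}
ways to finish when only these pieces remain (= sum over removing one remaining piece with nothing left below it):
  1 left: {2}→1  {5}→1
  2 left: {2,5}→2  {4,5}→1
  3 left: {2,4,5}→3  {3,4,5}→1
  4 left: {1,3,4,5}→1  {2,3,4,5}→4
  placing 0:e first → 5 extensions
  placing 2:b first → 1 extensions
total linear extensions = 6

6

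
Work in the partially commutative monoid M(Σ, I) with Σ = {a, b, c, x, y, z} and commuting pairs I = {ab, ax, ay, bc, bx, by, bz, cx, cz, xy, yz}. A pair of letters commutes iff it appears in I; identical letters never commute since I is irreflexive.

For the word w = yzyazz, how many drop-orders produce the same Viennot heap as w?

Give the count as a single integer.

15

0(y) covers ∅
1(z) covers ∅
2(y) covers 0:y
3(a) covers 1:z
4(z) covers 3:a
5(z) covers 4:z
floor of heap: 0:y, 1:z
completions by unplaced set U, small U first (add the entries for U minus each lowest piece of U):
  |U|=1: {2}:1  {5}:1
  |U|=2: {0,2}:1  {2,5}:2  {4,5}:1
  |U|=3: {0,2,5}:3  {2,4,5}:3  {3,4,5}:1
  |U|=4: {0,2,4,5}:6  {1,3,4,5}:1  {2,3,4,5}:4
  start at 0(y): 5
  start at 1(z): 10
sum over floor = 15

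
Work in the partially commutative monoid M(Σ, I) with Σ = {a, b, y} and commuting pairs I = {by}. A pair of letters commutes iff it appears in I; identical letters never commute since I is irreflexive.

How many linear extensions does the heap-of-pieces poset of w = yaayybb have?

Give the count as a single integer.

6

piece 0:y — minimal
piece 1:a rests on {0:y}
piece 2:a rests on {1:a}
piece 3:y rests on {2:a}
piece 4:y rests on {3:y}
piece 5:b rests on {2:a}
piece 6:b rests on {5:b}
minimal pieces: {0:y}
ways to finish when only these pieces remain (= sum over removing one remaining piece with nothing left below it):
  1 left: {4}→1  {6}→1
  2 left: {3,4}→1  {4,6}→2  {5,6}→1
  3 left: {3,4,6}→3  {4,5,6}→3
  4 left: {3,4,5,6}→6
  5 left: {2,3,4,5,6}→6
  placing 0:y first → 6 extensions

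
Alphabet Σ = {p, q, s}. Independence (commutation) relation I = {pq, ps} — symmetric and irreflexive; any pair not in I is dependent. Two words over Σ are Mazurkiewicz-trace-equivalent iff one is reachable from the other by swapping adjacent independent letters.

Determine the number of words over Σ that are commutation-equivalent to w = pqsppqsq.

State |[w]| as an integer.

piece 0:p — minimal
piece 1:q — minimal
piece 2:s rests on {1:q}
piece 3:p rests on {0:p}
piece 4:p rests on {3:p}
piece 5:q rests on {2:s}
piece 6:s rests on {5:q}
piece 7:q rests on {6:s}
minimal pieces: {0:p, 1:q}
ways to finish when only these pieces remain (= sum over removing one remaining piece with nothing left below it):
  1 left: {4}→1  {7}→1
  2 left: {3,4}→1  {4,7}→2  {6,7}→1
  3 left: {0,3,4}→1  {3,4,7}→3  {4,6,7}→3  {5,6,7}→1
  4 left: {0,3,4,7}→4  {2,5,6,7}→1  {3,4,6,7}→6  {4,5,6,7}→4
  5 left: {0,3,4,6,7}→10  {1,2,5,6,7}→1  {2,4,5,6,7}→5  {3,4,5,6,7}→10
  6 left: {0,3,4,5,6,7}→20  {1,2,4,5,6,7}→6  {2,3,4,5,6,7}→15
  placing 0:p first → 21 extensions
  placing 1:q first → 35 extensions
total linear extensions = 56

56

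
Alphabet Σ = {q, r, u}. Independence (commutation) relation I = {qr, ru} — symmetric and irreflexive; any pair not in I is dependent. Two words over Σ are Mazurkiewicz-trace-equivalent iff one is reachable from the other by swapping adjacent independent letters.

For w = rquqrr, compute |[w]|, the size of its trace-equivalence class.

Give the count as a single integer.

20

#0=r has no predecessor
#1=q has no predecessor
#2=u depends on [1:q]
#3=q depends on [2:u]
#4=r depends on [0:r]
#5=r depends on [4:r]
sources: [0:r, 1:q]
N(rest) = Σ N(rest − s) over sources s of rest; N(one piece) = 1:
  size 1 → [3]=1  [5]=1
  size 2 → [2,3]=1  [3,5]=2  [4,5]=1
  size 3 → [0,4,5]=1  [1,2,3]=1  [2,3,5]=3  [3,4,5]=3
  size 4 → [0,3,4,5]=4  [1,2,3,5]=4  [2,3,4,5]=6
  first=0(r) contributes 10
  first=1(q) contributes 10
|[w]| = 20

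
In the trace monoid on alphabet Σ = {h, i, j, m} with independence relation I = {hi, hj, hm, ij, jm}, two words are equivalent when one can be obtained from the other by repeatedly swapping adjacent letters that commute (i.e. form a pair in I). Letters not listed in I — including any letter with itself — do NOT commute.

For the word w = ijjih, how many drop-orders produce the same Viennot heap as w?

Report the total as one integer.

30

#0=i has no predecessor
#1=j has no predecessor
#2=j depends on [1:j]
#3=i depends on [0:i]
#4=h has no predecessor
sources: [0:i, 1:j, 4:h]
N(rest) = Σ N(rest − s) over sources s of rest; N(one piece) = 1:
  size 1 → [2]=1  [3]=1  [4]=1
  size 2 → [0,3]=1  [1,2]=1  [2,3]=2  [2,4]=2  [3,4]=2
  size 3 → [0,2,3]=3  [0,3,4]=3  [1,2,3]=3  [1,2,4]=3  [2,3,4]=6
  first=0(i) contributes 12
  first=1(j) contributes 12
  first=4(h) contributes 6
|[w]| = 30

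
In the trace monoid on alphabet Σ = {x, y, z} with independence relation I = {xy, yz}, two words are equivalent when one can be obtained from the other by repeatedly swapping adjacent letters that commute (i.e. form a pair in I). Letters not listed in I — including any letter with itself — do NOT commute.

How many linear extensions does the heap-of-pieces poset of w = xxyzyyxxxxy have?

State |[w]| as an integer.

330

0(x) covers ∅
1(x) covers 0:x
2(y) covers ∅
3(z) covers 1:x
4(y) covers 2:y
5(y) covers 4:y
6(x) covers 3:z
7(x) covers 6:x
8(x) covers 7:x
9(x) covers 8:x
10(y) covers 5:y
floor of heap: 0:x, 2:y
completions by unplaced set U, small U first (add the entries for U minus each lowest piece of U):
  |U|=1: {9}:1  {10}:1
  |U|=2: {5,10}:1  {8,9}:1  {9,10}:2
  |U|=3: {4,5,10}:1  {5,9,10}:3  {7,8,9}:1  {8,9,10}:3
  |U|=4: {2,4,5,10}:1  {4,5,9,10}:4  {5,8,9,10}:6  {6,7,8,9}:1  {7,8,9,10}:4
  |U|=5: {2,4,5,9,10}:5  {3,6,7,8,9}:1  {4,5,8,9,10}:10  {5,7,8,9,10}:10  {6,7,8,9,10}:5
  |U|=6: {1,3,6,7,8,9}:1  {2,4,5,8,9,10}:15  {3,6,7,8,9,10}:6  {4,5,7,8,9,10}:20  {5,6,7,8,9,10}:15
  |U|=7: {0,1,3,6,7,8,9}:1  {1,3,6,7,8,9,10}:7  {2,4,5,7,8,9,10}:35  {3,5,6,7,8,9,10}:21  {4,5,6,7,8,9,10}:35
  |U|=8: {0,1,3,6,7,8,9,10}:8  {1,3,5,6,7,8,9,10}:28  {2,4,5,6,7,8,9,10}:70  {3,4,5,6,7,8,9,10}:56
  |U|=9: {0,1,3,5,6,7,8,9,10}:36  {1,3,4,5,6,7,8,9,10}:84  {2,3,4,5,6,7,8,9,10}:126
  start at 0(x): 210
  start at 2(y): 120
sum over floor = 330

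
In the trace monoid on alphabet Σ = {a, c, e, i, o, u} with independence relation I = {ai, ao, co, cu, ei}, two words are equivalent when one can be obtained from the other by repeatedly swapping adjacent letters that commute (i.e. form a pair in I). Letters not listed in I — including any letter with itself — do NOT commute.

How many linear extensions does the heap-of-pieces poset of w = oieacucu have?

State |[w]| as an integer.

18

0(o) covers ∅
1(i) covers 0:o
2(e) covers 0:o
3(a) covers 2:e
4(c) covers 1:i, 3:a
5(u) covers 1:i, 3:a
6(c) covers 4:c
7(u) covers 5:u
floor of heap: 0:o
completions by unplaced set U, small U first (add the entries for U minus each lowest piece of U):
  |U|=1: {6}:1  {7}:1
  |U|=2: {4,6}:1  {5,7}:1  {6,7}:2
  |U|=3: {4,6,7}:3  {5,6,7}:3
  |U|=4: {4,5,6,7}:6
  |U|=5: {1,4,5,6,7}:6  {3,4,5,6,7}:6
  |U|=6: {1,3,4,5,6,7}:12  {2,3,4,5,6,7}:6
  start at 0(o): 18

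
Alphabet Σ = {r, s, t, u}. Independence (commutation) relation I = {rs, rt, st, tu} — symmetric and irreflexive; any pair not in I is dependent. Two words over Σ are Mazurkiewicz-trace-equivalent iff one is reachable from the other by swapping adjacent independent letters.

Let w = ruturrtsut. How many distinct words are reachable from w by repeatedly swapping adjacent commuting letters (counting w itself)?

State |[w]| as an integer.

drop 0:r onto floor
drop 1:u onto {0:r}
drop 2:t onto floor
drop 3:u onto {1:u}
drop 4:r onto {3:u}
drop 5:r onto {4:r}
drop 6:t onto {2:t}
drop 7:s onto {3:u}
drop 8:u onto {5:r, 7:s}
drop 9:t onto {6:t}
ground layer = {0:r, 2:t}
drop-orders for the pieces not yet dropped (sum over which currently-grounded one goes next):
  1 to go: {8} 1  {9} 1
  2 to go: {5,8} 1  {6,9} 1  {7,8} 1  {8,9} 2
  3 to go: {2,6,9} 1  {4,5,8} 1  {5,7,8} 2  {5,8,9} 3  {6,8,9} 3  {7,8,9} 3
  4 to go: {2,6,8,9} 4  {4,5,7,8} 3  {4,5,8,9} 4  {5,6,8,9} 6  {5,7,8,9} 8  {6,7,8,9} 6
  5 to go: {2,5,6,8,9} 10  {2,6,7,8,9} 10  {3,4,5,7,8} 3  {4,5,6,8,9} 10  {4,5,7,8,9} 15  {5,6,7,8,9} 20
  6 to go: {1,3,4,5,7,8} 3  {2,4,5,6,8,9} 20  {2,5,6,7,8,9} 40  {3,4,5,7,8,9} 18  {4,5,6,7,8,9} 45
  7 to go: {0,1,3,4,5,7,8} 3  {1,3,4,5,7,8,9} 21  {2,4,5,6,7,8,9} 105  {3,4,5,6,7,8,9} 63
  8 to go: {0,1,3,4,5,7,8,9} 24  {1,3,4,5,6,7,8,9} 84  {2,3,4,5,6,7,8,9} 168
  if 0:r drops first: 252 orders
  if 2:t drops first: 108 orders
heap linearizations: 360

360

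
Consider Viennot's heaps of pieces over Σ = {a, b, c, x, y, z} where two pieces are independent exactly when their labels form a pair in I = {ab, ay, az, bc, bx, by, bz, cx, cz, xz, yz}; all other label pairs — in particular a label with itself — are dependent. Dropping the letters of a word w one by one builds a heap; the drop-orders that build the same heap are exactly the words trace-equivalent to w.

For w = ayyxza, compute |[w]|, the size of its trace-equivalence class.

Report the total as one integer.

piece 0:a — minimal
piece 1:y — minimal
piece 2:y rests on {1:y}
piece 3:x rests on {0:a, 2:y}
piece 4:z — minimal
piece 5:a rests on {3:x}
minimal pieces: {0:a, 1:y, 4:z}
ways to finish when only these pieces remain (= sum over removing one remaining piece with nothing left below it):
  1 left: {4}→1  {5}→1
  2 left: {3,5}→1  {4,5}→2
  3 left: {0,3,5}→1  {2,3,5}→1  {3,4,5}→3
  4 left: {0,2,3,5}→2  {0,3,4,5}→4  {1,2,3,5}→1  {2,3,4,5}→4
  placing 0:a first → 5 extensions
  placing 1:y first → 10 extensions
  placing 4:z first → 3 extensions
total linear extensions = 18

18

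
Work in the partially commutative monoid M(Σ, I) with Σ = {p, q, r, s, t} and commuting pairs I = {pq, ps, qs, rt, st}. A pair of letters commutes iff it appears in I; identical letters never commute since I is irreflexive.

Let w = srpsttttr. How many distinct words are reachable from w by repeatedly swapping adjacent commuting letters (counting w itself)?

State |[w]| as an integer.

#0=s has no predecessor
#1=r depends on [0:s]
#2=p depends on [1:r]
#3=s depends on [1:r]
#4=t depends on [2:p]
#5=t depends on [4:t]
#6=t depends on [5:t]
#7=t depends on [6:t]
#8=r depends on [2:p, 3:s]
sources: [0:s]
N(rest) = Σ N(rest − s) over sources s of rest; N(one piece) = 1:
  size 1 → [7]=1  [8]=1
  size 2 → [3,8]=1  [6,7]=1  [7,8]=2
  size 3 → [3,7,8]=3  [5,6,7]=1  [6,7,8]=3
  size 4 → [3,6,7,8]=6  [4,5,6,7]=1  [5,6,7,8]=4
  size 5 → [3,5,6,7,8]=10  [4,5,6,7,8]=5
  size 6 → [2,4,5,6,7,8]=5  [3,4,5,6,7,8]=15
  size 7 → [2,3,4,5,6,7,8]=20
  first=0(s) contributes 20

20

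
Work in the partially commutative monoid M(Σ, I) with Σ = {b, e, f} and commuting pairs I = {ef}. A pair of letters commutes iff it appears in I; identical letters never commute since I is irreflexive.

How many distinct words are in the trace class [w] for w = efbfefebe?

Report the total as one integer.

drop 0:e onto floor
drop 1:f onto floor
drop 2:b onto {0:e, 1:f}
drop 3:f onto {2:b}
drop 4:e onto {2:b}
drop 5:f onto {3:f}
drop 6:e onto {4:e}
drop 7:b onto {5:f, 6:e}
drop 8:e onto {7:b}
ground layer = {0:e, 1:f}
drop-orders for the pieces not yet dropped (sum over which currently-grounded one goes next):
  1 to go: {8} 1
  2 to go: {7,8} 1
  3 to go: {5,7,8} 1  {6,7,8} 1
  4 to go: {3,5,7,8} 1  {4,6,7,8} 1  {5,6,7,8} 2
  5 to go: {3,5,6,7,8} 3  {4,5,6,7,8} 3
  6 to go: {3,4,5,6,7,8} 6
  7 to go: {2,3,4,5,6,7,8} 6
  if 0:e drops first: 6 orders
  if 1:f drops first: 6 orders
heap linearizations: 12

12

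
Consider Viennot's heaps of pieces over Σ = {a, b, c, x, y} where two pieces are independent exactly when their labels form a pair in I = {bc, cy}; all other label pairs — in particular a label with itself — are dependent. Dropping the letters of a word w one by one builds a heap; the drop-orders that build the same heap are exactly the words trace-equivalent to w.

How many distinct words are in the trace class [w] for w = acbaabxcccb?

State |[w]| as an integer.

8

piece 0:a — minimal
piece 1:c rests on {0:a}
piece 2:b rests on {0:a}
piece 3:a rests on {1:c, 2:b}
piece 4:a rests on {3:a}
piece 5:b rests on {4:a}
piece 6:x rests on {5:b}
piece 7:c rests on {6:x}
piece 8:c rests on {7:c}
piece 9:c rests on {8:c}
piece 10:b rests on {6:x}
minimal pieces: {0:a}
ways to finish when only these pieces remain (= sum over removing one remaining piece with nothing left below it):
  1 left: {9}→1  {10}→1
  2 left: {8,9}→1  {9,10}→2
  3 left: {7,8,9}→1  {8,9,10}→3
  4 left: {7,8,9,10}→4
  5 left: {6,7,8,9,10}→4
  6 left: {5,6,7,8,9,10}→4
  7 left: {4,5,6,7,8,9,10}→4
  8 left: {3,4,5,6,7,8,9,10}→4
  9 left: {1,3,4,5,6,7,8,9,10}→4  {2,3,4,5,6,7,8,9,10}→4
  placing 0:a first → 8 extensions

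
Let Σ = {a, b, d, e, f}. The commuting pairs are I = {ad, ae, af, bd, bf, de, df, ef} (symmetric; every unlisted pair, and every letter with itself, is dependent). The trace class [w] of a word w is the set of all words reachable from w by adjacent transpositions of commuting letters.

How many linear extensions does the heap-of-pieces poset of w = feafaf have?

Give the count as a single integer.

60

drop 0:f onto floor
drop 1:e onto floor
drop 2:a onto floor
drop 3:f onto {0:f}
drop 4:a onto {2:a}
drop 5:f onto {3:f}
ground layer = {0:f, 1:e, 2:a}
drop-orders for the pieces not yet dropped (sum over which currently-grounded one goes next):
  1 to go: {1} 1  {4} 1  {5} 1
  2 to go: {1,4} 2  {1,5} 2  {2,4} 1  {3,5} 1  {4,5} 2
  3 to go: {0,3,5} 1  {1,2,4} 3  {1,3,5} 3  {1,4,5} 6  {2,4,5} 3  {3,4,5} 3
  4 to go: {0,1,3,5} 4  {0,3,4,5} 4  {1,2,4,5} 12  {1,3,4,5} 12  {2,3,4,5} 6
  if 0:f drops first: 30 orders
  if 1:e drops first: 10 orders
  if 2:a drops first: 20 orders
heap linearizations: 60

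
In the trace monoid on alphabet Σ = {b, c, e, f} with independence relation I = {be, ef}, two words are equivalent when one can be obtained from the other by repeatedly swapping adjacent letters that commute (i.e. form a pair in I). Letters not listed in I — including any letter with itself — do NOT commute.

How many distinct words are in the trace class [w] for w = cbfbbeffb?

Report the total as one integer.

drop 0:c onto floor
drop 1:b onto {0:c}
drop 2:f onto {1:b}
drop 3:b onto {2:f}
drop 4:b onto {3:b}
drop 5:e onto {0:c}
drop 6:f onto {4:b}
drop 7:f onto {6:f}
drop 8:b onto {7:f}
ground layer = {0:c}
drop-orders for the pieces not yet dropped (sum over which currently-grounded one goes next):
  1 to go: {5} 1  {8} 1
  2 to go: {5,8} 2  {7,8} 1
  3 to go: {5,7,8} 3  {6,7,8} 1
  4 to go: {4,6,7,8} 1  {5,6,7,8} 4
  5 to go: {3,4,6,7,8} 1  {4,5,6,7,8} 5
  6 to go: {2,3,4,6,7,8} 1  {3,4,5,6,7,8} 6
  7 to go: {1,2,3,4,6,7,8} 1  {2,3,4,5,6,7,8} 7
  if 0:c drops first: 8 orders

8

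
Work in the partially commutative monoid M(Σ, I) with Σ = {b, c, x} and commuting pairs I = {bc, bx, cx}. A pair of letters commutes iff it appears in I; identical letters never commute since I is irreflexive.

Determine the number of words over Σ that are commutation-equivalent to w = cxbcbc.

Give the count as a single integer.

60

piece 0:c — minimal
piece 1:x — minimal
piece 2:b — minimal
piece 3:c rests on {0:c}
piece 4:b rests on {2:b}
piece 5:c rests on {3:c}
minimal pieces: {0:c, 1:x, 2:b}
ways to finish when only these pieces remain (= sum over removing one remaining piece with nothing left below it):
  1 left: {1}→1  {4}→1  {5}→1
  2 left: {1,4}→2  {1,5}→2  {2,4}→1  {3,5}→1  {4,5}→2
  3 left: {0,3,5}→1  {1,2,4}→3  {1,3,5}→3  {1,4,5}→6  {2,4,5}→3  {3,4,5}→3
  4 left: {0,1,3,5}→4  {0,3,4,5}→4  {1,2,4,5}→12  {1,3,4,5}→12  {2,3,4,5}→6
  placing 0:c first → 30 extensions
  placing 1:x first → 10 extensions
  placing 2:b first → 20 extensions
total linear extensions = 60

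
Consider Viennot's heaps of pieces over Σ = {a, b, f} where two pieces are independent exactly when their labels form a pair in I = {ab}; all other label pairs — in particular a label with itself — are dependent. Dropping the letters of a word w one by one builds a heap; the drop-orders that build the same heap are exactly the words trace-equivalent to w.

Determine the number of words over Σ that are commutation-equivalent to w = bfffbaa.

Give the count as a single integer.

#0=b has no predecessor
#1=f depends on [0:b]
#2=f depends on [1:f]
#3=f depends on [2:f]
#4=b depends on [3:f]
#5=a depends on [3:f]
#6=a depends on [5:a]
sources: [0:b]
N(rest) = Σ N(rest − s) over sources s of rest; N(one piece) = 1:
  size 1 → [4]=1  [6]=1
  size 2 → [4,6]=2  [5,6]=1
  size 3 → [4,5,6]=3
  size 4 → [3,4,5,6]=3
  size 5 → [2,3,4,5,6]=3
  first=0(b) contributes 3

3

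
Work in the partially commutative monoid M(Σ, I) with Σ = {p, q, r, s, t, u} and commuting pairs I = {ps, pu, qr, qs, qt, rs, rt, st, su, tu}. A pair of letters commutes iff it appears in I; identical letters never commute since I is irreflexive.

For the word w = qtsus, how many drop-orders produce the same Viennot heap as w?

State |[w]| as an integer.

#0=q has no predecessor
#1=t has no predecessor
#2=s has no predecessor
#3=u depends on [0:q]
#4=s depends on [2:s]
sources: [0:q, 1:t, 2:s]
N(rest) = Σ N(rest − s) over sources s of rest; N(one piece) = 1:
  size 1 → [1]=1  [3]=1  [4]=1
  size 2 → [0,3]=1  [1,3]=2  [1,4]=2  [2,4]=1  [3,4]=2
  size 3 → [0,1,3]=3  [0,3,4]=3  [1,2,4]=3  [1,3,4]=6  [2,3,4]=3
  first=0(q) contributes 12
  first=1(t) contributes 6
  first=2(s) contributes 12
|[w]| = 30

30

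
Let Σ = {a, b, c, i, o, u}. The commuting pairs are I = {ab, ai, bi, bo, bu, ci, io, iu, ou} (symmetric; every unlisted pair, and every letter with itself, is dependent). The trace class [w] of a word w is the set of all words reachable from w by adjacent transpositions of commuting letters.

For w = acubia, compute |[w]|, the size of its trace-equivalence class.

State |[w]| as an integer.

0(a) covers ∅
1(c) covers 0:a
2(u) covers 1:c
3(b) covers 1:c
4(i) covers ∅
5(a) covers 2:u
floor of heap: 0:a, 4:i
completions by unplaced set U, small U first (add the entries for U minus each lowest piece of U):
  |U|=1: {3}:1  {4}:1  {5}:1
  |U|=2: {2,5}:1  {3,4}:2  {3,5}:2  {4,5}:2
  |U|=3: {2,3,5}:3  {2,4,5}:3  {3,4,5}:6
  |U|=4: {1,2,3,5}:3  {2,3,4,5}:12
  start at 0(a): 15
  start at 4(i): 3
sum over floor = 18

18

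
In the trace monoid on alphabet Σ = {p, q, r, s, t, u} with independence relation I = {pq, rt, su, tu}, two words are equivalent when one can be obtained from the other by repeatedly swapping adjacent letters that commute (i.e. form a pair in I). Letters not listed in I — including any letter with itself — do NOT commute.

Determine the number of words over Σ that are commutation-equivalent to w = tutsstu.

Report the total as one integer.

21

piece 0:t — minimal
piece 1:u — minimal
piece 2:t rests on {0:t}
piece 3:s rests on {2:t}
piece 4:s rests on {3:s}
piece 5:t rests on {4:s}
piece 6:u rests on {1:u}
minimal pieces: {0:t, 1:u}
ways to finish when only these pieces remain (= sum over removing one remaining piece with nothing left below it):
  1 left: {5}→1  {6}→1
  2 left: {1,6}→1  {4,5}→1  {5,6}→2
  3 left: {1,5,6}→3  {3,4,5}→1  {4,5,6}→3
  4 left: {1,4,5,6}→6  {2,3,4,5}→1  {3,4,5,6}→4
  5 left: {0,2,3,4,5}→1  {1,3,4,5,6}→10  {2,3,4,5,6}→5
  placing 0:t first → 15 extensions
  placing 1:u first → 6 extensions
total linear extensions = 21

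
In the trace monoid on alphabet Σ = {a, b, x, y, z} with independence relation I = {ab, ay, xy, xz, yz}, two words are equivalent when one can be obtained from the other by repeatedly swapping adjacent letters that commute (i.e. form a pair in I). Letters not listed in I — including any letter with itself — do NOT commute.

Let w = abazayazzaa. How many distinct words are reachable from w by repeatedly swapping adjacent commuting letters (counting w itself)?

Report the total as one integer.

27

piece 0:a — minimal
piece 1:b — minimal
piece 2:a rests on {0:a}
piece 3:z rests on {1:b, 2:a}
piece 4:a rests on {3:z}
piece 5:y rests on {1:b}
piece 6:a rests on {4:a}
piece 7:z rests on {6:a}
piece 8:z rests on {7:z}
piece 9:a rests on {8:z}
piece 10:a rests on {9:a}
minimal pieces: {0:a, 1:b}
ways to finish when only these pieces remain (= sum over removing one remaining piece with nothing left below it):
  1 left: {5}→1  {10}→1
  2 left: {5,10}→2  {9,10}→1
  3 left: {5,9,10}→3  {8,9,10}→1
  4 left: {5,8,9,10}→4  {7,8,9,10}→1
  5 left: {5,7,8,9,10}→5  {6,7,8,9,10}→1
  6 left: {4,6,7,8,9,10}→1  {5,6,7,8,9,10}→6
  7 left: {3,4,6,7,8,9,10}→1  {4,5,6,7,8,9,10}→7
  8 left: {2,3,4,6,7,8,9,10}→1  {3,4,5,6,7,8,9,10}→8
  9 left: {0,2,3,4,6,7,8,9,10}→1  {1,3,4,5,6,7,8,9,10}→8  {2,3,4,5,6,7,8,9,10}→9
  placing 0:a first → 17 extensions
  placing 1:b first → 10 extensions
total linear extensions = 27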